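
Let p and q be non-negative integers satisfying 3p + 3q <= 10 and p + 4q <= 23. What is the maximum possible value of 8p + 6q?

The continuous relaxation peaks at (3.33, 0) with value 26.67; rounding to a feasible lattice point costs some objective.
(p,q)=(3,0) is feasible, giving 24.
(p,q)=(2,1) is feasible, giving 22.
(p,q)=(2,0) is feasible, giving 16.
No feasible integer point exceeds 24.

24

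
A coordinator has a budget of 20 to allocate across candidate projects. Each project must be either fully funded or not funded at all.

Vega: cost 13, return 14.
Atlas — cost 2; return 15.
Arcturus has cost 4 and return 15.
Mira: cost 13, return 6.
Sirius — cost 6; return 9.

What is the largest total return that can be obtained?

Atlas + Arcturus + Sirius: cost 2 + 4 + 6 = 12 ≤ 20, return 15 + 15 + 9 = 39.
Atlas + Arcturus + Mira: cost 2 + 4 + 13 = 19 ≤ 20, return 15 + 15 + 6 = 36.
Vega + Atlas + Arcturus: cost 13 + 2 + 4 = 19 ≤ 20, return 14 + 15 + 15 = 44.
Best is Vega, Atlas, and Arcturus with total return 44.

44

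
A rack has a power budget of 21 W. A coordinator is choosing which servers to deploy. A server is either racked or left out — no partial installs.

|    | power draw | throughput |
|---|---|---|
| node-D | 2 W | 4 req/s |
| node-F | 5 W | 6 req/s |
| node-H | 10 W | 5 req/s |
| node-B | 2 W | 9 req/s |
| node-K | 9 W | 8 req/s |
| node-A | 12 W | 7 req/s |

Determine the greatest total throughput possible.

27

Allowing fractional choices, the relaxed optimum would be about 28.8, but servers are indivisible.
node-D + node-F + node-B + node-K: power draw 2 + 5 + 2 + 9 = 18 ≤ 21, throughput 4 + 6 + 9 + 8 = 27.
node-D + node-F + node-H + node-B: power draw 2 + 5 + 10 + 2 = 19 ≤ 21, throughput 4 + 6 + 5 + 9 = 24.
node-D + node-F + node-B + node-A: power draw 2 + 5 + 2 + 12 = 21 ≤ 21, throughput 4 + 6 + 9 + 7 = 26.
Best is node-D, node-F, node-B, and node-K with total throughput 27.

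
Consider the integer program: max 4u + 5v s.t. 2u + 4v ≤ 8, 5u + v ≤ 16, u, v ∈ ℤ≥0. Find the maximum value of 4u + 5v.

The continuous relaxation peaks at (3.11, 0.444) with value 14.67; rounding to a feasible lattice point costs some objective.
(u,v)=(2,1): 2·2+4·1=8≤8, 5·2+1·1=11≤16, objective 13.
(u,v)=(3,0): 2·3+4·0=6≤8, 5·3+1·0=15≤16, objective 12.
(u,v)=(1,1): 2·1+4·1=6≤8, 5·1+1·1=6≤16, objective 9.
Maximum is 13 at (u,v)=(2,1).

13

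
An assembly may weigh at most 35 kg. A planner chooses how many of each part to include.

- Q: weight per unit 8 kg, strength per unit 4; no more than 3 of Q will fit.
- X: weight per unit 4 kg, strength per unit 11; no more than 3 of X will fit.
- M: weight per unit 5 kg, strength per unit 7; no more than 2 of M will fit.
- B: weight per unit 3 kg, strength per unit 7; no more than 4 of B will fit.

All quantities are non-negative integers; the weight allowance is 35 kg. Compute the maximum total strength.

75

Take 3×X, 2×M, and 4×B: weight 34 ≤ 35, strength 3·11 + 2·7 + 4·7 = 75.
X has the best ratio (11/4) and is taken to its limit of 3; remaining capacity is filled optimally with the others.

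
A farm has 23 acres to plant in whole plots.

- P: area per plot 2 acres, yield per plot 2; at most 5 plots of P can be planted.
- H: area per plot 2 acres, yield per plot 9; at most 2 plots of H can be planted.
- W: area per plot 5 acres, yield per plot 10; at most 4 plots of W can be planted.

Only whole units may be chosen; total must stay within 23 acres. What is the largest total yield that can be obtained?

Take 2×P, 2×H, and 3×W: area 23 ≤ 23, yield 2·2 + 2·9 + 3·10 = 52.
H has the best ratio (9/2) and is taken to its limit of 2; remaining capacity is filled optimally with the others.

52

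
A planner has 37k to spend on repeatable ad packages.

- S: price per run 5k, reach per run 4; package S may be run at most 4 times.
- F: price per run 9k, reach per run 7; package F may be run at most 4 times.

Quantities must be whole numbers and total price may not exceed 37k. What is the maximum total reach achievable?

This is a bounded integer knapsack.
S has the best ratio (4/5); taking only S gives at most 4×4 = 16 (stopped by the supply cap of 4).
Mixing does better — 2×S and 3×F: price 37 ≤ 37, reach 2·4 + 3·7 = 29.

29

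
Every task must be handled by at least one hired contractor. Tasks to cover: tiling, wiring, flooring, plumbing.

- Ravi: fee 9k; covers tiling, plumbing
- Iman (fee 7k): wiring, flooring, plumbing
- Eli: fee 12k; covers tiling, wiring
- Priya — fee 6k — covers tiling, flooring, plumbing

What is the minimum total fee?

This is an integer covering problem.
Choose Iman and Priya: together they cover tiling, wiring, flooring, plumbing — every task.
Total fee: 7 + 6 = 13.
No cover costs less than 13.

13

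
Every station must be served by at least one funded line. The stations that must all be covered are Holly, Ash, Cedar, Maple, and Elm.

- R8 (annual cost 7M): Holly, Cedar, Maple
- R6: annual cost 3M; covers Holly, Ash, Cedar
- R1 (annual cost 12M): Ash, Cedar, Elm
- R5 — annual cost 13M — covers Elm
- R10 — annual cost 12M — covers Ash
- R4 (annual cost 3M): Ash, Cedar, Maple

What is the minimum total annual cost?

18

This is an integer covering problem.
Choose R6, R1, and R4: together they cover Holly, Ash, Cedar, Maple, Elm — every station.
Total annual cost: 3 + 12 + 3 = 18.
No cover costs less than 18.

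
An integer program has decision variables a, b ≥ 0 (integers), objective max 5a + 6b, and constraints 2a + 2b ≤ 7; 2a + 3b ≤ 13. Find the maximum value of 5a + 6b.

18

The continuous relaxation peaks at (0, 3.5) with value 21.00; rounding to a feasible lattice point costs some objective.
(a,b)=(0,3): 2·0+2·3=6≤7, 2·0+3·3=9≤13, objective 18.
(a,b)=(1,2): 2·1+2·2=6≤7, 2·1+3·2=8≤13, objective 17.
(a,b)=(0,2): 2·0+2·2=4≤7, 2·0+3·2=6≤13, objective 12.
The best lattice point is (0,3), giving 18.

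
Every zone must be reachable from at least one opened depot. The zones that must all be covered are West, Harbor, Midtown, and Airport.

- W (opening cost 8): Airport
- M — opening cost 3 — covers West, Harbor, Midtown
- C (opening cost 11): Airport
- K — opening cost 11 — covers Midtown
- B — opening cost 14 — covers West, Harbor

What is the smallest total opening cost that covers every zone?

This is an integer covering problem.
Choose W and M: together they cover West, Harbor, Midtown, Airport — every zone.
Total opening cost: 8 + 3 = 11.
No cover costs less than 11.

11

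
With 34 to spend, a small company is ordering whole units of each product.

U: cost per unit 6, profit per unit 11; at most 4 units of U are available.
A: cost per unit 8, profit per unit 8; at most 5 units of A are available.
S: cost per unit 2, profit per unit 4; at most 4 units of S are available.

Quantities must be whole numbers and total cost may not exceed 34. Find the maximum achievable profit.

60

S has the best ratio (4/2); taking only S gives at most 4×4 = 16 (stopped by the supply cap of 4).
Mixing does better — 4×U and 4×S: cost 32 ≤ 34, profit 4·11 + 4·4 = 60.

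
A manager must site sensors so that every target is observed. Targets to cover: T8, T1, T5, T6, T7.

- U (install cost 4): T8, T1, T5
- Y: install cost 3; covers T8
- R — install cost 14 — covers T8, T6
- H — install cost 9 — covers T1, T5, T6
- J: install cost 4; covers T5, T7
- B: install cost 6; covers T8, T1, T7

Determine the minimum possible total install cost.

This is an integer covering problem.
The greedy cost-per-new-target heuristic would pick U, J, and H for 17, but a cheaper cover exists.
Choose H and B: together they cover T8, T1, T5, T6, T7 — every target.
Total install cost: 9 + 6 = 15.
No cover costs less than 15.

15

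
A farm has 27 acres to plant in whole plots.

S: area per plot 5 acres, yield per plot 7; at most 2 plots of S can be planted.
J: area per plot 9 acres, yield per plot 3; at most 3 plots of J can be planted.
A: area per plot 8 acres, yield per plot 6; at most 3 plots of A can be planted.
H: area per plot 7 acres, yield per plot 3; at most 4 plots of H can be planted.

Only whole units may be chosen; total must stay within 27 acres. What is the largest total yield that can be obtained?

This is a bounded integer knapsack.
2×S, 1×A, and 1×H: area 25 ≤ 27, yield 2·7 + 1·6 + 1·3 = 23.
2×S and 2×A: area 26 ≤ 27, yield 2·7 + 2·6 = 26.
Best is 26.

26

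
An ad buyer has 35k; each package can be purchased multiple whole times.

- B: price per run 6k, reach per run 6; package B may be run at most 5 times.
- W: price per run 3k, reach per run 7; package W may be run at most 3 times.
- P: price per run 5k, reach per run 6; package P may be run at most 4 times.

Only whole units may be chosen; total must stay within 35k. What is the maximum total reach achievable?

51

This is a bounded integer knapsack.
1×B, 3×W, and 4×P: price 35 ≤ 35, reach 1·6 + 3·7 + 4·6 = 51.
3×W and 4×P: price 29 ≤ 35, reach 3·7 + 4·6 = 45.
Best is 51.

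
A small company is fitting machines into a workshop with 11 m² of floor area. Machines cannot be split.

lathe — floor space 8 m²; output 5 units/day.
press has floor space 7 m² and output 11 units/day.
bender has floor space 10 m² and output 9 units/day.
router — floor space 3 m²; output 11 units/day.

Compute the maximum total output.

22

This is a 0-1 knapsack instance.
Allowing fractional choices, the relaxed optimum would be about 22.9, but machines are indivisible.
lathe + router: floor space 8 + 3 = 11 ≤ 11, output 5 + 11 = 16.
router: floor space 3 ≤ 11, output 11.
press + router: floor space 7 + 3 = 10 ≤ 11, output 11 + 11 = 22.
Best is press and router with total output 22.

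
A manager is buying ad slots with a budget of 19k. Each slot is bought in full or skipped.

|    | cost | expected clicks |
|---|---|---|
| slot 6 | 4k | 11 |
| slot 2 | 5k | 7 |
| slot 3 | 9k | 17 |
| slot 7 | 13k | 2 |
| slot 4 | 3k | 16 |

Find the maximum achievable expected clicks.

This is an integer program with binary decision variables.
Allowing fractional choices, the relaxed optimum would be about 48.2, but ad slots are indivisible.
slot 6 + slot 3 + slot 4: cost 4 + 9 + 3 = 16 ≤ 19, expected clicks 11 + 17 + 16 = 44.
slot 2 + slot 3 + slot 4: cost 5 + 9 + 3 = 17 ≤ 19, expected clicks 7 + 17 + 16 = 40.
slot 6 + slot 2 + slot 3: cost 4 + 5 + 9 = 18 ≤ 19, expected clicks 11 + 7 + 17 = 35.
Best is slot 6, slot 3, and slot 4 with total expected clicks 44.

44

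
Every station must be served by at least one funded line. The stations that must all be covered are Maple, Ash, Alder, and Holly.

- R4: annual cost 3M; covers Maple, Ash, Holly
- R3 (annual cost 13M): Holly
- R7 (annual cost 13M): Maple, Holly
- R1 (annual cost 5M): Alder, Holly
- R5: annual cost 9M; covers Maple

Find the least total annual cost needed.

8

Choose R4 and R1: together they cover Maple, Ash, Alder, Holly — every station.
Total annual cost: 3 + 5 = 8.
No cover costs less than 8.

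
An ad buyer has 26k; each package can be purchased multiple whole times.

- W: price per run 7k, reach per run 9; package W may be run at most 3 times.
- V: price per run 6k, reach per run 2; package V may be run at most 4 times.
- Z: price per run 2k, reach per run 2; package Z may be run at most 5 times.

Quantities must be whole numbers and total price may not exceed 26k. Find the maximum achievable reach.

31

This is a bounded integer knapsack.
3×W and 1×Z: price 23 ≤ 26, reach 3·9 + 1·2 = 29.
3×W and 2×Z: price 25 ≤ 26, reach 3·9 + 2·2 = 31.
Best is 31.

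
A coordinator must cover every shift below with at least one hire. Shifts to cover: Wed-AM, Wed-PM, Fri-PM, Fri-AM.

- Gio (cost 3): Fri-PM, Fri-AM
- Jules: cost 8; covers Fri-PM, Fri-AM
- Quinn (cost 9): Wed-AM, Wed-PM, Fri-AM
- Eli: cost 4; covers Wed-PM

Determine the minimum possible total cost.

This is a weighted set-cover instance.
Choose Gio and Quinn: together they cover Wed-AM, Wed-PM, Fri-PM, Fri-AM — every shift.
Total cost: 3 + 9 = 12.

12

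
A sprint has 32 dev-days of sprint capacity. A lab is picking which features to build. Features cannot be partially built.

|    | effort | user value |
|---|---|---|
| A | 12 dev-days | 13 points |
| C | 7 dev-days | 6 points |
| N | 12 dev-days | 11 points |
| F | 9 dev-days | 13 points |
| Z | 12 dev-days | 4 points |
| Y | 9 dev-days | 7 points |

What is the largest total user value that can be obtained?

Allowing fractional choices, the relaxed optimum would be about 36.1, but features are indivisible.
N + F + Y: effort 12 + 9 + 9 = 30 ≤ 32, user value 11 + 13 + 7 = 31.
A + F + Y: effort 12 + 9 + 9 = 30 ≤ 32, user value 13 + 13 + 7 = 33.
A + C + F: effort 12 + 7 + 9 = 28 ≤ 32, user value 13 + 6 + 13 = 32.
Best is A, F, and Y with total user value 33.

33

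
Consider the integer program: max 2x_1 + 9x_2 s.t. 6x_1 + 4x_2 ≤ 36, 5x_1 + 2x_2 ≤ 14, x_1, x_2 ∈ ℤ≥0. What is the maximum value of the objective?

(x_1,x_2)=(0,7) is feasible, giving 63.
(x_1,x_2)=(0,6) is feasible, giving 54.
Maximum is 63 at (x_1,x_2)=(0,7).

63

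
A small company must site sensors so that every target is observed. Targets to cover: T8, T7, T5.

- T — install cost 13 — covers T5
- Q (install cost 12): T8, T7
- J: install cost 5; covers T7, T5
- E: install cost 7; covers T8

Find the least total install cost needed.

Choose J and E: together they cover T8, T7, T5 — every target.
Total install cost: 5 + 7 = 12.
No cover costs less than 12.

12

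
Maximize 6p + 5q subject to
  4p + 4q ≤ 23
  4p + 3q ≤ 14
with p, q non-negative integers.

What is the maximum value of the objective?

22

Relaxing integrality, the LP optimum is 23.33 at (p,q) = (0, 4.67), which is not an integer point.
(p,q)=(2,2): 4·2+4·2=16≤23, 4·2+3·2=14≤14, objective 22.
(p,q)=(1,3): 4·1+4·3=16≤23, 4·1+3·3=13≤14, objective 21.
(p,q)=(0,4): 4·0+4·4=16≤23, 4·0+3·4=12≤14, objective 20.
No feasible integer point exceeds 22.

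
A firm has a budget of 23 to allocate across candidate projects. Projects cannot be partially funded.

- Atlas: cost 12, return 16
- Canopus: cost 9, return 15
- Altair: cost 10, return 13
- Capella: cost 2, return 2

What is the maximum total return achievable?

33

Treat it as a binary knapsack problem.
Take Atlas, Canopus, and Capella: cost 12 + 9 + 2 = 23 ≤ 23, return 16 + 15 + 2 = 33.
No other feasible combination does better.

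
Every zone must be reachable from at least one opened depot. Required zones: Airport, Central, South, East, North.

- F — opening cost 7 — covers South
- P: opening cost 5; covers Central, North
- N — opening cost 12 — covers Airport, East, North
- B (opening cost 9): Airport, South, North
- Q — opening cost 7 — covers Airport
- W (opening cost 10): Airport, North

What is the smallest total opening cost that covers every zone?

The greedy cost-per-new-zone heuristic would pick P, B, and N for 26, but a cheaper cover exists.
Choose F, P, and N: together they cover Airport, Central, South, East, North — every zone.
Total opening cost: 7 + 5 + 12 = 24.
No cover costs less than 24.

24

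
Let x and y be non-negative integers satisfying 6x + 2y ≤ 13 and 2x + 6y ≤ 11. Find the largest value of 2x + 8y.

10

The continuous relaxation peaks at (0, 1.83) with value 14.67; rounding to a feasible lattice point costs some objective.
(x,y)=(1,1) is feasible, giving 10.
(x,y)=(0,1) is feasible, giving 8.
(x,y)=(2,0) is feasible, giving 4.
No feasible integer point exceeds 10.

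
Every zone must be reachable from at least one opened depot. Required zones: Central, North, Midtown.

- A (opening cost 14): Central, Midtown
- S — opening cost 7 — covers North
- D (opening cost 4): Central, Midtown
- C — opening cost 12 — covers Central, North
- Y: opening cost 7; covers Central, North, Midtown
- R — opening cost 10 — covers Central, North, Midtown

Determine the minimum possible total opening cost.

The greedy cost-per-new-zone heuristic would pick D and S for 11, but a cheaper cover exists.
Y alone covers Central, North, Midtown — every zone.
Total opening cost: 7.
No cover costs less than 7.

7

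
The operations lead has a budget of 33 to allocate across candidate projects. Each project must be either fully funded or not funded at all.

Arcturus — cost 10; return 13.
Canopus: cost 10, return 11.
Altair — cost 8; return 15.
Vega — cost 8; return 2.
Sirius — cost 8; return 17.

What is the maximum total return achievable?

Take Arcturus, Altair, and Sirius: cost 10 + 8 + 8 = 26 ≤ 33, return 13 + 15 + 17 = 45.
No other feasible combination does better.

45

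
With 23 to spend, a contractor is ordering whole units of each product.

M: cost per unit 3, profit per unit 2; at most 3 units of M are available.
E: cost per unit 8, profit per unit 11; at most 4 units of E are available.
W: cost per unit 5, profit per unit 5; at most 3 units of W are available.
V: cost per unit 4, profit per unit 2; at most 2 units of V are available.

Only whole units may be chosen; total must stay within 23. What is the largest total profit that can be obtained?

27

Take 2×E and 1×W: cost 21 ≤ 23, profit 2·11 + 1·5 = 27.
No other integer combination yields more.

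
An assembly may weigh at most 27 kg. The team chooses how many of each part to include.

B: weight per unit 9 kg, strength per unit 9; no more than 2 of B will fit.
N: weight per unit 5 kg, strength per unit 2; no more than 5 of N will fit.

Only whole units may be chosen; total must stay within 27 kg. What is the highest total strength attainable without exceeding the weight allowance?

This is a bounded integer knapsack.
2×B and 1×N: weight 23 ≤ 27, strength 2·9 + 1·2 = 20.
2×B: weight 18 ≤ 27, strength 2·9 = 18.
Best is 20.

20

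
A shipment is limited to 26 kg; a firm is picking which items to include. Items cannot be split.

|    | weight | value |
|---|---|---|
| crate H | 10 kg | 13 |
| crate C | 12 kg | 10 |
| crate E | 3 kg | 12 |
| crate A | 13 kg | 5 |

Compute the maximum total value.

This is a 0-1 knapsack instance.
crate H + crate C + crate E: weight 10 + 12 + 3 = 25 ≤ 26, value 13 + 10 + 12 = 35.
crate H + crate E: weight 10 + 3 = 13 ≤ 26, value 13 + 12 = 25.
crate H + crate E + crate A: weight 10 + 3 + 13 = 26 ≤ 26, value 13 + 12 + 5 = 30.
Best is crate H, crate C, and crate E with total value 35.

35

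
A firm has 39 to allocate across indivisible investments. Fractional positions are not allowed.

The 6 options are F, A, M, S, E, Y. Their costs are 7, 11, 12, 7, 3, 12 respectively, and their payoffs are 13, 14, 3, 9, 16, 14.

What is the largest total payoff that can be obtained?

Allowing fractional choices, the relaxed optimum would be about 64.8, but investments are indivisible.
F + A + E + Y: cost 7 + 11 + 3 + 12 = 33 ≤ 39, payoff 13 + 14 + 16 + 14 = 57.
A + S + E + Y: cost 11 + 7 + 3 + 12 = 33 ≤ 39, payoff 14 + 9 + 16 + 14 = 53.
F + A + S + E: cost 7 + 11 + 7 + 3 = 28 ≤ 39, payoff 13 + 14 + 9 + 16 = 52.
Best is F, A, E, and Y with total payoff 57.

57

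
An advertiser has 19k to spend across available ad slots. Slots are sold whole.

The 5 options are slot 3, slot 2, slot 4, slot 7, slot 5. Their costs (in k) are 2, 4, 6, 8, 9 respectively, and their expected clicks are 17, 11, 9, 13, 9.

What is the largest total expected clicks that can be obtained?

Allowing fractional choices, the relaxed optimum would be about 48.5, but ad slots are indivisible.
slot 3 + slot 4 + slot 7: cost 2 + 6 + 8 = 16 ≤ 19, expected clicks 17 + 9 + 13 = 39.
slot 3 + slot 2 + slot 7: cost 2 + 4 + 8 = 14 ≤ 19, expected clicks 17 + 11 + 13 = 41.
Best is slot 3, slot 2, and slot 7 with total expected clicks 41.

41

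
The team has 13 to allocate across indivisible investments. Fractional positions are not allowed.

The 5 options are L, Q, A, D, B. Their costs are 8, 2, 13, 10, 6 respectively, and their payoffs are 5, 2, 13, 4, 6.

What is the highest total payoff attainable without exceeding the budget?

A: cost 13 ≤ 13, payoff 13.
L + Q: cost 8 + 2 = 10 ≤ 13, payoff 5 + 2 = 7.
Q + B: cost 2 + 6 = 8 ≤ 13, payoff 2 + 6 = 8.
Best is A with total payoff 13.

13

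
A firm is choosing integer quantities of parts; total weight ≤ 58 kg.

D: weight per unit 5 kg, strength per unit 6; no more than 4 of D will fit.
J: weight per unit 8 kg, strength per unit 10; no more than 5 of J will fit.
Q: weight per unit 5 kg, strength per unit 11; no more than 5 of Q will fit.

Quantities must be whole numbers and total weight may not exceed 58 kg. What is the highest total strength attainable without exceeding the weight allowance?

Q has the best ratio (11/5); taking only Q gives at most 5×11 = 55 (stopped by the supply cap of 5).
Mixing does better — 4×J and 5×Q: weight 57 ≤ 58, strength 4·10 + 5·11 = 95.

95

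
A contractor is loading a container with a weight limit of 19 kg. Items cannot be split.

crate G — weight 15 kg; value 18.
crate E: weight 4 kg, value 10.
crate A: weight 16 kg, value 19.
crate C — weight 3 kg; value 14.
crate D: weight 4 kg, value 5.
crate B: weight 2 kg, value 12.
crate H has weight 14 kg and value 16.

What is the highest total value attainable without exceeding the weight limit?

This is a 0-1 knapsack instance.
Allowing fractional choices, the relaxed optimum would be about 48.2, but items are indivisible.
crate C + crate B + crate H: weight 3 + 2 + 14 = 19 ≤ 19, value 14 + 12 + 16 = 42.
crate E + crate C + crate B: weight 4 + 3 + 2 = 9 ≤ 19, value 10 + 14 + 12 = 36.
crate E + crate C + crate D + crate B: weight 4 + 3 + 4 + 2 = 13 ≤ 19, value 10 + 14 + 5 + 12 = 41.
Best is crate C, crate B, and crate H with total value 42.

42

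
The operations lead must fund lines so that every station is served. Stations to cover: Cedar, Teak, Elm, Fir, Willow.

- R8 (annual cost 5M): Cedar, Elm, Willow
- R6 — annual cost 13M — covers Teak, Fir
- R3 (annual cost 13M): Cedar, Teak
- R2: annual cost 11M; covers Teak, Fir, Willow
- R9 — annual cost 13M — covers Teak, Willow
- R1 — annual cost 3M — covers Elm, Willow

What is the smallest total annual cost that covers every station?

This is an integer covering problem.
The greedy cost-per-new-station heuristic would pick R1, R8, and R2 for 19, but a cheaper cover exists.
Choose R8 and R2: together they cover Cedar, Teak, Elm, Fir, Willow — every station.
Total annual cost: 5 + 11 = 16.
No cover costs less than 16.

16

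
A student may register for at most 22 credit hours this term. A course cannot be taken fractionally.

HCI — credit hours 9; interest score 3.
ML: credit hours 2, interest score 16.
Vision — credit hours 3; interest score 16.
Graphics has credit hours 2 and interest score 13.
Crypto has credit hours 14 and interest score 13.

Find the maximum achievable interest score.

58

Allowing fractional choices, the relaxed optimum would be about 58.3, but courses are indivisible.
ML + Vision + Graphics + Crypto: credit hours 2 + 3 + 2 + 14 = 21 ≤ 22, interest score 16 + 16 + 13 + 13 = 58.
ML + Vision + Graphics: credit hours 2 + 3 + 2 = 7 ≤ 22, interest score 16 + 16 + 13 = 45.
HCI + ML + Vision + Graphics: credit hours 9 + 2 + 3 + 2 = 16 ≤ 22, interest score 3 + 16 + 16 + 13 = 48.
Best is ML, Vision, Graphics, and Crypto with total interest score 58.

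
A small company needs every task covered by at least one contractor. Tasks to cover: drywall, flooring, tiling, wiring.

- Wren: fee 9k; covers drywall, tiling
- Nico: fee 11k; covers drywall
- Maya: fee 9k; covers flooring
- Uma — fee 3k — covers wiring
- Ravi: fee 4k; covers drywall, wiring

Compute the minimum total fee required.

The greedy cost-per-new-task heuristic would pick Ravi, Wren, and Maya for 22, but a cheaper cover exists.
Choose Wren, Maya, and Uma: together they cover drywall, flooring, tiling, wiring — every task.
Total fee: 9 + 9 + 3 = 21.
No cover costs less than 21.

21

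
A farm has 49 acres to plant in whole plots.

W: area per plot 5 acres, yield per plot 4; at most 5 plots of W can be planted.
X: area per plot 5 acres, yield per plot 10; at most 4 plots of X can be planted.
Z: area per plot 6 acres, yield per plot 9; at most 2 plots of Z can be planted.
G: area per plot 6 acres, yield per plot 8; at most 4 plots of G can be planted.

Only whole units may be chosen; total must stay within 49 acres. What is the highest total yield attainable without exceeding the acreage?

78

1×W, 4×X, 2×Z, and 2×G: area 49 ≤ 49, yield 1·4 + 4·10 + 2·9 + 2·8 = 78.
1×W, 4×X, 1×Z, and 3×G: area 49 ≤ 49, yield 1·4 + 4·10 + 1·9 + 3·8 = 77.
Best is 78.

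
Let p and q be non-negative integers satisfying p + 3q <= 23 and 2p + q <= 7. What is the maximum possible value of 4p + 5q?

35

(p,q)=(0,7): 1·0+3·7=21≤23, 2·0+1·7=7≤7, objective 35.
(p,q)=(0,6): 1·0+3·6=18≤23, 2·0+1·6=6≤7, objective 30.
No feasible integer point exceeds 35.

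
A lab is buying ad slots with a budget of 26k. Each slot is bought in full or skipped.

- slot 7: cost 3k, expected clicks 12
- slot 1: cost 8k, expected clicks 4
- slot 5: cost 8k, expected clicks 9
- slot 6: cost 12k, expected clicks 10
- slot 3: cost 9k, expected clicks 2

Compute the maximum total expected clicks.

Treat it as a binary knapsack problem.
slot 7 + slot 1 + slot 6: cost 3 + 8 + 12 = 23 ≤ 26, expected clicks 12 + 4 + 10 = 26.
slot 7 + slot 5 + slot 6: cost 3 + 8 + 12 = 23 ≤ 26, expected clicks 12 + 9 + 10 = 31.
slot 7 + slot 1 + slot 5: cost 3 + 8 + 8 = 19 ≤ 26, expected clicks 12 + 4 + 9 = 25.
Best is slot 7, slot 5, and slot 6 with total expected clicks 31.

31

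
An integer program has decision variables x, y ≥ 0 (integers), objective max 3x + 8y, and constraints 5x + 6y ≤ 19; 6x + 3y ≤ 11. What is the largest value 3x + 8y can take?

(x,y)=(0,3): 5·0+6·3=18≤19, 6·0+3·3=9≤11, objective 24.
(x,y)=(0,2): 5·0+6·2=12≤19, 6·0+3·2=6≤11, objective 16.
Maximum is 24 at (x,y)=(0,3).

24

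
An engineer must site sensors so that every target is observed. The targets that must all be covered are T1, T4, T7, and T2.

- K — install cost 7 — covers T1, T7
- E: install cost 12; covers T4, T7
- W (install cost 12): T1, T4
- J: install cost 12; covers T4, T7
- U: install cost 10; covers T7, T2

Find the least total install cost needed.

The greedy cost-per-new-target heuristic would pick K, U, and E for 29, but a cheaper cover exists.
Choose W and U: together they cover T1, T4, T7, T2 — every target.
Total install cost: 12 + 10 = 22.
No cover costs less than 22.

22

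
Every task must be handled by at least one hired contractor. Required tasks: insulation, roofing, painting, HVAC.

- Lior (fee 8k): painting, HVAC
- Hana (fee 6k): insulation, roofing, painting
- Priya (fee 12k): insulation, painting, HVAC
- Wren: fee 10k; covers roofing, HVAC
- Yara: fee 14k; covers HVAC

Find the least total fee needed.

14

This is a weighted set-cover instance.
Choose Lior and Hana: together they cover insulation, roofing, painting, HVAC — every task.
Total fee: 8 + 6 = 14.
No cover costs less than 14.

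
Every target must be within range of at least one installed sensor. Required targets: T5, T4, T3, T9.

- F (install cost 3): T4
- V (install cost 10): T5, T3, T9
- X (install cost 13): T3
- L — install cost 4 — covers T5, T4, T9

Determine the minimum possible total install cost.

13

This is a weighted set-cover instance.
The greedy cost-per-new-target heuristic would pick L and V for 14, but a cheaper cover exists.
Choose F and V: together they cover T5, T4, T3, T9 — every target.
Total install cost: 3 + 10 = 13.
No cover costs less than 13.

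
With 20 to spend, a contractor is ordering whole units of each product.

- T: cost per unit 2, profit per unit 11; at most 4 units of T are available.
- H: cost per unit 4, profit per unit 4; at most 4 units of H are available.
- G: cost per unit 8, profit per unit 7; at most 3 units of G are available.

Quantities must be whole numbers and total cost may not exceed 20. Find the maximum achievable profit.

T has the best ratio (11/2); taking only T gives at most 4×11 = 44 (stopped by the supply cap of 4).
Mixing does better — 4×T and 3×H: cost 20 ≤ 20, profit 4·11 + 3·4 = 56.

56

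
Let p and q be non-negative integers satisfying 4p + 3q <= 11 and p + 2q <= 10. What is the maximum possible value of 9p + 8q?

26

(p,q)=(2,1) is feasible, giving 26.
(p,q)=(1,2) is feasible, giving 25.
(p,q)=(0,3) is feasible, giving 24.
No feasible integer point exceeds 26.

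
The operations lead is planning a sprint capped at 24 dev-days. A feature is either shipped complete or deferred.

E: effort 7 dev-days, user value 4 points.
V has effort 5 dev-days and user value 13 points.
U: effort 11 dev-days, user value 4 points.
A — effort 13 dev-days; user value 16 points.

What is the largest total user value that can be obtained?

29

This is a 0-1 knapsack instance.
Allowing fractional choices, the relaxed optimum would be about 32.4, but features are indivisible.
V + A: effort 5 + 13 = 18 ≤ 24, user value 13 + 16 = 29.
E + V + U: effort 7 + 5 + 11 = 23 ≤ 24, user value 4 + 13 + 4 = 21.
E + A: effort 7 + 13 = 20 ≤ 24, user value 4 + 16 = 20.
Best is V and A with total user value 29.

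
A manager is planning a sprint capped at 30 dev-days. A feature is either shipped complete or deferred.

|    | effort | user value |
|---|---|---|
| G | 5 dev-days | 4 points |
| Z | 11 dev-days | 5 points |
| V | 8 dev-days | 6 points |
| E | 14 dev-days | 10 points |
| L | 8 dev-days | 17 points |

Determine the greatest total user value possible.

Take V, E, and L: effort 8 + 14 + 8 = 30 ≤ 30, user value 6 + 10 + 17 = 33.
No other feasible combination does better.

33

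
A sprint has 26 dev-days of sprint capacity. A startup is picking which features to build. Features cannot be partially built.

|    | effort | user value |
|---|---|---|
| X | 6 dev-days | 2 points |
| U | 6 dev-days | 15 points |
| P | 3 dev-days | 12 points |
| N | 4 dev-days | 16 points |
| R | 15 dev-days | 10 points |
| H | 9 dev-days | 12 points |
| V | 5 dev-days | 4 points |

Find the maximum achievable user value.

Take U, P, N, and H: effort 6 + 3 + 4 + 9 = 22 ≤ 26, user value 15 + 12 + 16 + 12 = 55.
No other feasible combination does better.

55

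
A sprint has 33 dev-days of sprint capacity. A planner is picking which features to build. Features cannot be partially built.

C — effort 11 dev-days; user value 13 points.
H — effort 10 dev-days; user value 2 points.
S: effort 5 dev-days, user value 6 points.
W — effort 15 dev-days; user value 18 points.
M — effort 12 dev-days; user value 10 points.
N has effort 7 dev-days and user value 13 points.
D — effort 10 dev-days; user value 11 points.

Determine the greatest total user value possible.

This is a 0-1 knapsack instance.
Take C, W, and N: effort 11 + 15 + 7 = 33 ≤ 33, user value 13 + 18 + 13 = 44.
No other feasible combination does better.

44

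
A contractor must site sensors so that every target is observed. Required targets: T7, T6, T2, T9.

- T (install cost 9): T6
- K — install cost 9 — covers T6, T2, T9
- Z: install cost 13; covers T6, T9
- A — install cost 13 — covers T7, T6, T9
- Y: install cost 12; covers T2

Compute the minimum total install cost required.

Choose K and A: together they cover T7, T6, T2, T9 — every target.
Total install cost: 9 + 13 = 22.
No cover costs less than 22.

22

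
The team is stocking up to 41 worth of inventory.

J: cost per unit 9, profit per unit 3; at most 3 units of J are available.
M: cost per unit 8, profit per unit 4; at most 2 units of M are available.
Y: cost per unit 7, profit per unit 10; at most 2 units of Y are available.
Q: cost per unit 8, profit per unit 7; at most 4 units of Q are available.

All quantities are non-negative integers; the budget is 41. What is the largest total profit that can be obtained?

1×Y and 4×Q: cost 39 ≤ 41, profit 1·10 + 4·7 = 38.
2×Y and 3×Q: cost 38 ≤ 41, profit 2·10 + 3·7 = 41.
Best is 41.

41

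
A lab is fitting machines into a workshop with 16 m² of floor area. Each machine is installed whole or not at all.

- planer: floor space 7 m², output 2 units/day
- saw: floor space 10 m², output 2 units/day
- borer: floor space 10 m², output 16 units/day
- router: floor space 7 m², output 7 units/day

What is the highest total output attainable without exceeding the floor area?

16

Allowing fractional choices, the relaxed optimum would be about 22.0, but machines are indivisible.
planer + router: floor space 7 + 7 = 14 ≤ 16, output 2 + 7 = 9.
router: floor space 7 ≤ 16, output 7.
borer: floor space 10 ≤ 16, output 16.
Best is borer with total output 16.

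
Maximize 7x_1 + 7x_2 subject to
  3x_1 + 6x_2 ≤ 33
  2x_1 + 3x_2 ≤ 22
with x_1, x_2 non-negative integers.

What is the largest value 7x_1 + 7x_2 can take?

(x_1,x_2)=(11,0): 3·11+6·0=33≤33, 2·11+3·0=22≤22, objective 77.
(x_1,x_2)=(10,0): 3·10+6·0=30≤33, 2·10+3·0=20≤22, objective 70.
No feasible integer point exceeds 77.

77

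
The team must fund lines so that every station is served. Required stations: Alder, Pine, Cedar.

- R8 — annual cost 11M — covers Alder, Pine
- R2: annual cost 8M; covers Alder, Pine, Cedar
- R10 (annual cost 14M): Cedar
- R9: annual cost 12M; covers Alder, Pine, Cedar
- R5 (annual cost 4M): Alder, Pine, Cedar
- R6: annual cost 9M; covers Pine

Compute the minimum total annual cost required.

R5 alone covers Alder, Pine, Cedar — every station.
Total annual cost: 4.
No cover costs less than 4.

4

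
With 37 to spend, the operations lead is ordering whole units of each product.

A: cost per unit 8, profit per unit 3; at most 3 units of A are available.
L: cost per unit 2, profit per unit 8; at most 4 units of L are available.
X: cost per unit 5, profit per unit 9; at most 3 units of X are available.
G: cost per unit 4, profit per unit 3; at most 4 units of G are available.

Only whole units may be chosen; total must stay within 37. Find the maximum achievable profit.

68

This is a bounded integer knapsack.
L has the best ratio (8/2); taking only L gives at most 4×8 = 32 (stopped by the supply cap of 4).
Mixing does better — 4×L, 3×X, and 3×G: cost 35 ≤ 37, profit 4·8 + 3·9 + 3·3 = 68.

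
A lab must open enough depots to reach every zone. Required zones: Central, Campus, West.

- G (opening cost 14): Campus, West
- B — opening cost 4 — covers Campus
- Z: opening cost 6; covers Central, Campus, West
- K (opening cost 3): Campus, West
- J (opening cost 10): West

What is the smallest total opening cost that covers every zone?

6

Z alone covers Central, Campus, West — every zone.
Total opening cost: 6.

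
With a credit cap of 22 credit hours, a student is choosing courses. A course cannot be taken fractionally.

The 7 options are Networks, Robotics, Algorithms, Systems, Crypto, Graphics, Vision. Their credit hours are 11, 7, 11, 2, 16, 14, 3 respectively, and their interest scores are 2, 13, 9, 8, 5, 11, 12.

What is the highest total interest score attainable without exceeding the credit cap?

34

Treat it as a binary knapsack problem.
Take Robotics, Algorithms, and Vision: credit hours 7 + 11 + 3 = 21 ≤ 22, interest score 13 + 9 + 12 = 34.
No other feasible combination does better.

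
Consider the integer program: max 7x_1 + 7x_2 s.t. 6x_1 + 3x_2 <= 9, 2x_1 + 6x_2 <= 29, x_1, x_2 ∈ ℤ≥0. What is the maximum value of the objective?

(x_1,x_2)=(0,3) is feasible, giving 21.
(x_1,x_2)=(0,2) is feasible, giving 14.
No feasible integer point exceeds 21.

21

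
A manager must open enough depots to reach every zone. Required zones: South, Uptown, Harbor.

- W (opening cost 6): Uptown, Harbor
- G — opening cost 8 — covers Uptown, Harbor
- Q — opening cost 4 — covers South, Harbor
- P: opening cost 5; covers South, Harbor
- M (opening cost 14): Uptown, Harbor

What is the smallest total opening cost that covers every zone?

10

Choose W and Q: together they cover South, Uptown, Harbor — every zone.
Total opening cost: 6 + 4 = 10.
No cover costs less than 10.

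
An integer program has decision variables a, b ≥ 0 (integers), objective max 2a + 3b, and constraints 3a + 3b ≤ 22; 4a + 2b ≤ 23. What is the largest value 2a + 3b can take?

21

The continuous relaxation peaks at (0, 7.33) with value 22.00; rounding to a feasible lattice point costs some objective.
(a,b)=(0,7): 3·0+3·7=21≤22, 4·0+2·7=14≤23, objective 21.
(a,b)=(1,6): 3·1+3·6=21≤22, 4·1+2·6=16≤23, objective 20.
(a,b)=(0,6): 3·0+3·6=18≤22, 4·0+2·6=12≤23, objective 18.
The best lattice point is (0,7), giving 21.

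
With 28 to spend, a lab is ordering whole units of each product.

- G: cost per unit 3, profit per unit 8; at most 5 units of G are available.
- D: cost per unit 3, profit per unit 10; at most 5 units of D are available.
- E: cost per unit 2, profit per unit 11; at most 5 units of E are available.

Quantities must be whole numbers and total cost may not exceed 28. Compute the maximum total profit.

113

1×G, 5×D, and 5×E: cost 28 ≤ 28, profit 1·8 + 5·10 + 5·11 = 113.
2×G, 4×D, and 5×E: cost 28 ≤ 28, profit 2·8 + 4·10 + 5·11 = 111.
Best is 113.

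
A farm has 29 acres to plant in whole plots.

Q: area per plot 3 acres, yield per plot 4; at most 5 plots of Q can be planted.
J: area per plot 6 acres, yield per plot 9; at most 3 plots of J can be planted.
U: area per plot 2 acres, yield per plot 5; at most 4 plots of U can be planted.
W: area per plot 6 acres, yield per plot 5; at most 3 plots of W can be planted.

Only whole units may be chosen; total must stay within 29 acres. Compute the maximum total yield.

Take 1×Q, 3×J, and 4×U: area 29 ≤ 29, yield 1·4 + 3·9 + 4·5 = 51.
U has the best ratio (5/2) and is taken to its limit of 4; remaining capacity is filled optimally with the others.

51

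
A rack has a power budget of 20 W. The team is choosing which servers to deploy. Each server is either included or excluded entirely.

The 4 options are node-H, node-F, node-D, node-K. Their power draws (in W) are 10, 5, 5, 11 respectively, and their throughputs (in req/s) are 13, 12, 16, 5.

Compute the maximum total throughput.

41

Take node-H, node-F, and node-D: power draw 10 + 5 + 5 = 20 ≤ 20, throughput 13 + 12 + 16 = 41.
No other feasible combination does better.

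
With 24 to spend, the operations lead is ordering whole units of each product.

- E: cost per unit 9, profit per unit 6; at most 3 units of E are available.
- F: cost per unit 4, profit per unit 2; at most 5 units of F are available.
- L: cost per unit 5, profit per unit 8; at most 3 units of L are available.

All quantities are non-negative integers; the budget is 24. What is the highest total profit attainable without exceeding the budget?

L has the best ratio (8/5); taking only L gives at most 3×8 = 24 (stopped by the supply cap of 3).
Mixing does better — 1×E and 3×L: cost 24 ≤ 24, profit 1·6 + 3·8 = 30.

30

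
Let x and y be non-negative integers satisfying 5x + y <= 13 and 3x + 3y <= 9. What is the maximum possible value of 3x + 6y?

(x,y)=(0,3) is feasible, giving 18.
(x,y)=(1,2) is feasible, giving 15.
(x,y)=(0,2) is feasible, giving 12.
No feasible integer point exceeds 18.

18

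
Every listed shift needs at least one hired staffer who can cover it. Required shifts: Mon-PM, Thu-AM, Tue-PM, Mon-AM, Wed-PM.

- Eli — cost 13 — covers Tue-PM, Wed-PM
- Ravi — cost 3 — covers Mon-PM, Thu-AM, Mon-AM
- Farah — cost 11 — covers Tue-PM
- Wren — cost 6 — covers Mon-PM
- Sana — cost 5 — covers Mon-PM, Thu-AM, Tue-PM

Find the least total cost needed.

Choose Eli and Ravi: together they cover Mon-PM, Thu-AM, Tue-PM, Mon-AM, Wed-PM — every shift.
Total cost: 13 + 3 = 16.

16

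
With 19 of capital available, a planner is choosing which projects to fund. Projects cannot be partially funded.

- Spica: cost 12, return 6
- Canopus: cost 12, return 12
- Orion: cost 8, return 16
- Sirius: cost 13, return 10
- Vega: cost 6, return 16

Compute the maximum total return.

32

Allowing fractional choices, the relaxed optimum would be about 37.0, but projects are indivisible.
Canopus + Vega: cost 12 + 6 = 18 ≤ 19, return 12 + 16 = 28.
Orion + Vega: cost 8 + 6 = 14 ≤ 19, return 16 + 16 = 32.
Sirius + Vega: cost 13 + 6 = 19 ≤ 19, return 10 + 16 = 26.
Best is Orion and Vega with total return 32.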